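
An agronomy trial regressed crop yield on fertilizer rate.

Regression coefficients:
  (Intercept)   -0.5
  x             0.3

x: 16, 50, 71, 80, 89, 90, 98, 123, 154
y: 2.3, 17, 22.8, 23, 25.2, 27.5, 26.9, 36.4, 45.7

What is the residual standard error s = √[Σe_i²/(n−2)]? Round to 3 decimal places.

x=16: ŷ = -0.5 + 0.3·16 = 4.3; e = 2.3 − 4.3 = -2
x=50: ŷ = -0.5 + 0.3·50 = 14.5; e = 17 − 14.5 = 2.5
x=71: ŷ = -0.5 + 0.3·71 = 20.8; e = 22.8 − 20.8 = 2
x=80: ŷ = -0.5 + 0.3·80 = 23.5; e = 23 − 23.5 = -0.5
x=89: ŷ = -0.5 + 0.3·89 = 26.2; e = 25.2 − 26.2 = -1
x=90: ŷ = -0.5 + 0.3·90 = 26.5; e = 27.5 − 26.5 = 1
x=98: ŷ = -0.5 + 0.3·98 = 28.9; e = 26.9 − 28.9 = -2
x=123: ŷ = -0.5 + 0.3·123 = 36.4; e = 36.4 − 36.4 = 0
x=154: ŷ = -0.5 + 0.3·154 = 45.7; e = 45.7 − 45.7 = 0
SSE = 4 + 6.25 + 4 + 0.25 + 1 + 1 + 4 + 0 + 0 = 20.5
s = √(20.5/7) = √2.92857 ≈ 1.711

s = 1.711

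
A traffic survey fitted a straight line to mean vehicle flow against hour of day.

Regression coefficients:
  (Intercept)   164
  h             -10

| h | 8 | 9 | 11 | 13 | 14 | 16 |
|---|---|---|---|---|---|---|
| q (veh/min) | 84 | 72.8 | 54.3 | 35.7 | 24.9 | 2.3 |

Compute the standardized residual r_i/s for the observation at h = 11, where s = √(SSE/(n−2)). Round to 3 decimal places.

h=8: q̂ = 164 − 10·8 = 84; r = 84 − 84 = 0
h=9: q̂ = 164 − 10·9 = 74; r = 72.8 − 74 = -1.2
h=11: q̂ = 164 − 10·11 = 54; r = 54.3 − 54 = 0.3
h=13: q̂ = 164 − 10·13 = 34; r = 35.7 − 34 = 1.7
h=14: q̂ = 164 − 10·14 = 24; r = 24.9 − 24 = 0.9
h=16: q̂ = 164 − 10·16 = 4; r = 2.3 − 4 = -1.7
SSE = 0 + 1.44 + 0.09 + 2.89 + 0.81 + 2.89 = 8.12
s = √(8.12/4) = 1.42478
r/s = 0.3 / 1.42478 = 0.211

0.211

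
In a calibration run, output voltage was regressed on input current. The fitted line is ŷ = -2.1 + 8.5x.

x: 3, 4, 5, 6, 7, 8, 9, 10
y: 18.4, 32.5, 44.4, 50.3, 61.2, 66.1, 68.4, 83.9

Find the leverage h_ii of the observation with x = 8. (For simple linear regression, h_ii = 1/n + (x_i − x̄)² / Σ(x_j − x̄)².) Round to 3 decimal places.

h = 0.179

x̄ = (3 + 4 + 5 + 6 + 7 + 8 + 9 + 10)/8 = 6.5
Σ(x − x̄)² = 12.25 + 6.25 + 2.25 + 0.25 + 0.25 + 2.25 + 6.25 + 12.25 = 42
h = 1/8 + (1.5)²/42 = 0.125 + 0.0535714 = 0.179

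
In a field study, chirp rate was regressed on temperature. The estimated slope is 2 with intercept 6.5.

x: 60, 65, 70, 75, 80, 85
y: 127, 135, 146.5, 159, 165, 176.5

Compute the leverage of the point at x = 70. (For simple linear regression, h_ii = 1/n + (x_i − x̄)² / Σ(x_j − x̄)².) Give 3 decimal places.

x̄ = (60 + 65 + 70 + 75 + 80 + 85)/6 = 72.5
Σ(x − x̄)² = 156.25 + 56.25 + 6.25 + 6.25 + 56.25 + 156.25 = 437.5
h = 1/6 + (-2.5)²/437.5 = 0.166667 + 0.0142857 = 0.181

h = 0.181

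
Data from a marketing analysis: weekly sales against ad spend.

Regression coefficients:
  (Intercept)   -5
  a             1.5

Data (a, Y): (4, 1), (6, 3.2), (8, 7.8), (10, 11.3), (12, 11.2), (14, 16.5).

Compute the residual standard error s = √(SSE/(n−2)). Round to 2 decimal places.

a=4: Ŷ = -5 + 1.5·4 = 1; r = 1 − 1 = 0
a=6: Ŷ = -5 + 1.5·6 = 4; r = 3.2 − 4 = -0.8
a=8: Ŷ = -5 + 1.5·8 = 7; r = 7.8 − 7 = 0.8
a=10: Ŷ = -5 + 1.5·10 = 10; r = 11.3 − 10 = 1.3
a=12: Ŷ = -5 + 1.5·12 = 13; r = 11.2 − 13 = -1.8
a=14: Ŷ = -5 + 1.5·14 = 16; r = 16.5 − 16 = 0.5
SSE = 0 + 0.64 + 0.64 + 1.69 + 3.24 + 0.25 = 6.46
s = √(6.46/4) = √1.615 ≈ 1.27

s = 1.27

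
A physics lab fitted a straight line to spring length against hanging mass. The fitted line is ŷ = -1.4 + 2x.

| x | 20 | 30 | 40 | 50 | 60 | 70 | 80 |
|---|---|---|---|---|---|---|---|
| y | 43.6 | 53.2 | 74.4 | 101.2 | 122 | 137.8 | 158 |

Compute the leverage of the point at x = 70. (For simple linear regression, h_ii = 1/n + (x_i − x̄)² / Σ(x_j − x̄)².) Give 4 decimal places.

x̄ = (20 + 30 + 40 + 50 + 60 + 70 + 80)/7 = 50
Σ(x − x̄)² = 900 + 400 + 100 + 0 + 100 + 400 + 900 = 2800
h = 1/7 + (20)²/2800 = 0.142857 + 0.142857 = 0.2857

h = 0.2857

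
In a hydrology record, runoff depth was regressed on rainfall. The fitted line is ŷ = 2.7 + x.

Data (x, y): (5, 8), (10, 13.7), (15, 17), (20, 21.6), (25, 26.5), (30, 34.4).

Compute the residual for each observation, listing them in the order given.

x=5: ŷ = 2.7 + 5 = 7.7; e = 8 − 7.7 = 0.3
x=10: ŷ = 2.7 + 10 = 12.7; e = 13.7 − 12.7 = 1
x=15: ŷ = 2.7 + 15 = 17.7; e = 17 − 17.7 = -0.7
x=20: ŷ = 2.7 + 20 = 22.7; e = 21.6 − 22.7 = -1.1
x=25: ŷ = 2.7 + 25 = 27.7; e = 26.5 − 27.7 = -1.2
x=30: ŷ = 2.7 + 30 = 32.7; e = 34.4 − 32.7 = 1.7

0.3, 1, -0.7, -1.1, -1.2, 1.7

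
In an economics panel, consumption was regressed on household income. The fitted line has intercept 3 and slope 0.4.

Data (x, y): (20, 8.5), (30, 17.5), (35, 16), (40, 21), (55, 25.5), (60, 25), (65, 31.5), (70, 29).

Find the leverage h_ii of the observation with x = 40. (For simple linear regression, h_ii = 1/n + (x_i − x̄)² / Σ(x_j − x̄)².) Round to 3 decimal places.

h = 0.146

x̄ = (20 + 30 + 35 + 40 + 55 + 60 + 65 + 70)/8 = 46.875
Σ(x − x̄)² = 722.266 + 284.766 + 141.016 + 47.2656 + 66.0156 + 172.266 + 328.516 + 534.766 = 2296.88
h = 1/8 + (-6.875)²/2296.88 = 0.125 + 0.0205782 = 0.146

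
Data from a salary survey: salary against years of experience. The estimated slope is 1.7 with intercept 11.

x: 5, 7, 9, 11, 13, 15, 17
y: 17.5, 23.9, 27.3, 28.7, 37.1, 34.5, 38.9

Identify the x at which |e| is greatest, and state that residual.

x=5: ŷ = 11 + 1.7·5 = 19.5; e = 17.5 − 19.5 = -2
x=7: ŷ = 11 + 1.7·7 = 22.9; e = 23.9 − 22.9 = 1
x=9: ŷ = 11 + 1.7·9 = 26.3; e = 27.3 − 26.3 = 1
x=11: ŷ = 11 + 1.7·11 = 29.7; e = 28.7 − 29.7 = -1
x=13: ŷ = 11 + 1.7·13 = 33.1; e = 37.1 − 33.1 = 4
x=15: ŷ = 11 + 1.7·15 = 36.5; e = 34.5 − 36.5 = -2
x=17: ŷ = 11 + 1.7·17 = 39.9; e = 38.9 − 39.9 = -1
Largest |e| is 4 at x = 13, residual 4.

x = 13, e = 4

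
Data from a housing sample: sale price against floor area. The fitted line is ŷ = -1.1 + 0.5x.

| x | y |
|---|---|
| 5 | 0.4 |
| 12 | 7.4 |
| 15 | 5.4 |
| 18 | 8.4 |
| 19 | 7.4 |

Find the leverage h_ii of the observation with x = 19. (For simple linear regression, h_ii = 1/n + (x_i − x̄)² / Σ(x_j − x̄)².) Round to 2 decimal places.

x̄ = (5 + 12 + 15 + 18 + 19)/5 = 13.8
Σ(x − x̄)² = 77.44 + 3.24 + 1.44 + 17.64 + 27.04 = 126.8
h = 1/5 + (5.2)²/126.8 = 0.2 + 0.213249 = 0.41

h = 0.41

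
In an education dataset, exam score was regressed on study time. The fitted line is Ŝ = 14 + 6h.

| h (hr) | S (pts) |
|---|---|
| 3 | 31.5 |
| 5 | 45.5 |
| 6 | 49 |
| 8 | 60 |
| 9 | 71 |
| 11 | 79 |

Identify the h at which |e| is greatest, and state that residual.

h=3: Ŝ = 14 + 6·3 = 32; e = 31.5 − 32 = -0.5
h=5: Ŝ = 14 + 6·5 = 44; e = 45.5 − 44 = 1.5
h=6: Ŝ = 14 + 6·6 = 50; e = 49 − 50 = -1
h=8: Ŝ = 14 + 6·8 = 62; e = 60 − 62 = -2
h=9: Ŝ = 14 + 6·9 = 68; e = 71 − 68 = 3
h=11: Ŝ = 14 + 6·11 = 80; e = 79 − 80 = -1
Largest |e| is 3 at h = 9, residual 3.

h = 9, e = 3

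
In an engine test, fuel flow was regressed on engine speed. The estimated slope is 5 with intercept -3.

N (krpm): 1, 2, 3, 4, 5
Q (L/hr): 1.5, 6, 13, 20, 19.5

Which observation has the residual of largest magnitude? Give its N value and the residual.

N = 4, r = 3

N=1: Q̂ = -3 + 5·1 = 2; r = 1.5 − 2 = -0.5
N=2: Q̂ = -3 + 5·2 = 7; r = 6 − 7 = -1
N=3: Q̂ = -3 + 5·3 = 12; r = 13 − 12 = 1
N=4: Q̂ = -3 + 5·4 = 17; r = 20 − 17 = 3
N=5: Q̂ = -3 + 5·5 = 22; r = 19.5 − 22 = -2.5
Largest |r| is 3 at N = 4, residual 3.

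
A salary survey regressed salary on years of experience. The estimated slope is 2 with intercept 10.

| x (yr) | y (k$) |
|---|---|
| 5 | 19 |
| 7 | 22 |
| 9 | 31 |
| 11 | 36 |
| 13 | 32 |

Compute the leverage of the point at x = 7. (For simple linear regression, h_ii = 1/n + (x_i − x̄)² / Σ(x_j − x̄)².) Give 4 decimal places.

x̄ = (5 + 7 + 9 + 11 + 13)/5 = 9
Σ(x − x̄)² = 16 + 4 + 0 + 4 + 16 = 40
h = 1/5 + (-2)²/40 = 0.2 + 0.1 = 0.3000

h = 0.3000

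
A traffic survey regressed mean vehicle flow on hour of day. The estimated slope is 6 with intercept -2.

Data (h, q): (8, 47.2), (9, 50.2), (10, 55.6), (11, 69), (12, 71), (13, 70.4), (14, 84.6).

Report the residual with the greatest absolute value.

r = -5.6

h=8: ŷ = -2 + 6·8 = 46; r = 47.2 − 46 = 1.2
h=9: ŷ = -2 + 6·9 = 52; r = 50.2 − 52 = -1.8
h=10: ŷ = -2 + 6·10 = 58; r = 55.6 − 58 = -2.4
h=11: ŷ = -2 + 6·11 = 64; r = 69 − 64 = 5
h=12: ŷ = -2 + 6·12 = 70; r = 71 − 70 = 1
h=13: ŷ = -2 + 6·13 = 76; r = 70.4 − 76 = -5.6
h=14: ŷ = -2 + 6·14 = 82; r = 84.6 − 82 = 2.6
Largest |r| is 5.6 at h = 13, residual -5.6.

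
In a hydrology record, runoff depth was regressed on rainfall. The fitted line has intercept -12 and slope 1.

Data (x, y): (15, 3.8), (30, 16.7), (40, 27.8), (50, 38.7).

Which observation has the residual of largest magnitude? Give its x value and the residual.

x = 30, e = -1.3

x=15: ŷ = -12 + 15 = 3; e = 3.8 − 3 = 0.8
x=30: ŷ = -12 + 30 = 18; e = 16.7 − 18 = -1.3
x=40: ŷ = -12 + 40 = 28; e = 27.8 − 28 = -0.2
x=50: ŷ = -12 + 50 = 38; e = 38.7 − 38 = 0.7
Largest |e| is 1.3 at x = 30, residual -1.3.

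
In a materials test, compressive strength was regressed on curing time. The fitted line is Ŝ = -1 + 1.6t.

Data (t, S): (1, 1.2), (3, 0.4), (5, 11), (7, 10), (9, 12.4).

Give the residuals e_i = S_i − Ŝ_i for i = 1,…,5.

t=1: Ŝ = -1 + 1.6·1 = 0.6; e = 1.2 − 0.6 = 0.6
t=3: Ŝ = -1 + 1.6·3 = 3.8; e = 0.4 − 3.8 = -3.4
t=5: Ŝ = -1 + 1.6·5 = 7; e = 11 − 7 = 4
t=7: Ŝ = -1 + 1.6·7 = 10.2; e = 10 − 10.2 = -0.2
t=9: Ŝ = -1 + 1.6·9 = 13.4; e = 12.4 − 13.4 = -1

0.6, -3.4, 4, -0.2, -1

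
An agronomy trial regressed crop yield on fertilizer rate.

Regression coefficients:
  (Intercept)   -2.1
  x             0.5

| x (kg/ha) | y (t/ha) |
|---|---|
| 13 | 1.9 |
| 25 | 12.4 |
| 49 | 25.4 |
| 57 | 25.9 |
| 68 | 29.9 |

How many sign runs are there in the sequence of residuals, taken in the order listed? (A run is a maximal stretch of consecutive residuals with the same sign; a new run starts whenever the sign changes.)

x=13: ŷ = -2.1 + 0.5·13 = 4.4; r = 1.9 − 4.4 = -2.5
x=25: ŷ = -2.1 + 0.5·25 = 10.4; r = 12.4 − 10.4 = 2
x=49: ŷ = -2.1 + 0.5·49 = 22.4; r = 25.4 − 22.4 = 3
x=57: ŷ = -2.1 + 0.5·57 = 26.4; r = 25.9 − 26.4 = -0.5
x=68: ŷ = -2.1 + 0.5·68 = 31.9; r = 29.9 − 31.9 = -2
Signs: − + + − −
Runs: −×1, +×2, −×2 → 3

3 runs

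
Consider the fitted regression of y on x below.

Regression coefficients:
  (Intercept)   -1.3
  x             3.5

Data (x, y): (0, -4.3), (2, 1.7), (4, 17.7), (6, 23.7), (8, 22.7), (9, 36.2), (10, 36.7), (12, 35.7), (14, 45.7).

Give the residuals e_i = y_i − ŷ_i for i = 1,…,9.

-3, -4, 5, 4, -4, 6, 3, -5, -2

x=0: ŷ = -1.3 + 3.5·0 = -1.3; e = -4.3 − (-1.3) = -3
x=2: ŷ = -1.3 + 3.5·2 = 5.7; e = 1.7 − 5.7 = -4
x=4: ŷ = -1.3 + 3.5·4 = 12.7; e = 17.7 − 12.7 = 5
x=6: ŷ = -1.3 + 3.5·6 = 19.7; e = 23.7 − 19.7 = 4
x=8: ŷ = -1.3 + 3.5·8 = 26.7; e = 22.7 − 26.7 = -4
x=9: ŷ = -1.3 + 3.5·9 = 30.2; e = 36.2 − 30.2 = 6
x=10: ŷ = -1.3 + 3.5·10 = 33.7; e = 36.7 − 33.7 = 3
x=12: ŷ = -1.3 + 3.5·12 = 40.7; e = 35.7 − 40.7 = -5
x=14: ŷ = -1.3 + 3.5·14 = 47.7; e = 45.7 − 47.7 = -2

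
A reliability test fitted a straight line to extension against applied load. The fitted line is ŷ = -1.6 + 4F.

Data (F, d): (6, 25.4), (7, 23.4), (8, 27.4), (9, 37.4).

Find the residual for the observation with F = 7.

ŷ = -1.6 + 4·7 = 26.4
e = 23.4 − 26.4 = -3

e = -3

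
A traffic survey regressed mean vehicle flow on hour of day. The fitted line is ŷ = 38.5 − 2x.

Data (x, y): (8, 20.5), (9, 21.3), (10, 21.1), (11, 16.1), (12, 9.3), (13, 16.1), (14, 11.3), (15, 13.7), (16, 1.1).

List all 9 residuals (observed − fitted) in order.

-2, 0.8, 2.6, -0.4, -5.2, 3.6, 0.8, 5.2, -5.4

x=8: ŷ = 38.5 − 2·8 = 22.5; r = 20.5 − 22.5 = -2
x=9: ŷ = 38.5 − 2·9 = 20.5; r = 21.3 − 20.5 = 0.8
x=10: ŷ = 38.5 − 2·10 = 18.5; r = 21.1 − 18.5 = 2.6
x=11: ŷ = 38.5 − 2·11 = 16.5; r = 16.1 − 16.5 = -0.4
x=12: ŷ = 38.5 − 2·12 = 14.5; r = 9.3 − 14.5 = -5.2
x=13: ŷ = 38.5 − 2·13 = 12.5; r = 16.1 − 12.5 = 3.6
x=14: ŷ = 38.5 − 2·14 = 10.5; r = 11.3 − 10.5 = 0.8
x=15: ŷ = 38.5 − 2·15 = 8.5; r = 13.7 − 8.5 = 5.2
x=16: ŷ = 38.5 − 2·16 = 6.5; r = 1.1 − 6.5 = -5.4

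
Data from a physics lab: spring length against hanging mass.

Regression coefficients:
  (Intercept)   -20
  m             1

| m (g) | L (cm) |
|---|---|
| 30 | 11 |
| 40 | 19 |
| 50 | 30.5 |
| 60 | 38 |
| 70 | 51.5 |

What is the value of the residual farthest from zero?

r = -2

m=30: L̂ = -20 + 30 = 10; r = 11 − 10 = 1
m=40: L̂ = -20 + 40 = 20; r = 19 − 20 = -1
m=50: L̂ = -20 + 50 = 30; r = 30.5 − 30 = 0.5
m=60: L̂ = -20 + 60 = 40; r = 38 − 40 = -2
m=70: L̂ = -20 + 70 = 50; r = 51.5 − 50 = 1.5
Largest |r| is 2 at m = 60, residual -2.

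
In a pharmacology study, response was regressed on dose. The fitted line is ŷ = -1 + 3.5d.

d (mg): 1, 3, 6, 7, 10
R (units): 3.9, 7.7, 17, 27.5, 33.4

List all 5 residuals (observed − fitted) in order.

d=1: ŷ = -1 + 3.5·1 = 2.5; e = 3.9 − 2.5 = 1.4
d=3: ŷ = -1 + 3.5·3 = 9.5; e = 7.7 − 9.5 = -1.8
d=6: ŷ = -1 + 3.5·6 = 20; e = 17 − 20 = -3
d=7: ŷ = -1 + 3.5·7 = 23.5; e = 27.5 − 23.5 = 4
d=10: ŷ = -1 + 3.5·10 = 34; e = 33.4 − 34 = -0.6

1.4, -1.8, -3, 4, -0.6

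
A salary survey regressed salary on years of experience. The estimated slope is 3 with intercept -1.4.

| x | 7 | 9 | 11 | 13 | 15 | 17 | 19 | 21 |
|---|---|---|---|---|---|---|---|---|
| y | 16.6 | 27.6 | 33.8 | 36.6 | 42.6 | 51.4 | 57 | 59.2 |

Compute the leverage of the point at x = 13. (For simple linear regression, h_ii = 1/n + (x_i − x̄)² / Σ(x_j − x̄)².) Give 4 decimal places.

h = 0.1310

x̄ = (7 + 9 + 11 + 13 + 15 + 17 + 19 + 21)/8 = 14
Σ(x − x̄)² = 49 + 25 + 9 + 1 + 1 + 9 + 25 + 49 = 168
h = 1/8 + (-1)²/168 = 0.125 + 0.00595238 = 0.1310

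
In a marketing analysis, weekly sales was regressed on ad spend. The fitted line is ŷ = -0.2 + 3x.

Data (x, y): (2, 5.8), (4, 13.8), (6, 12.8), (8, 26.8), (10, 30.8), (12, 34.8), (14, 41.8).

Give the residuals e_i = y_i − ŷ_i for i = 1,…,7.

0, 2, -5, 3, 1, -1, 0

x=2: ŷ = -0.2 + 3·2 = 5.8; e = 5.8 − 5.8 = 0
x=4: ŷ = -0.2 + 3·4 = 11.8; e = 13.8 − 11.8 = 2
x=6: ŷ = -0.2 + 3·6 = 17.8; e = 12.8 − 17.8 = -5
x=8: ŷ = -0.2 + 3·8 = 23.8; e = 26.8 − 23.8 = 3
x=10: ŷ = -0.2 + 3·10 = 29.8; e = 30.8 − 29.8 = 1
x=12: ŷ = -0.2 + 3·12 = 35.8; e = 34.8 − 35.8 = -1
x=14: ŷ = -0.2 + 3·14 = 41.8; e = 41.8 − 41.8 = 0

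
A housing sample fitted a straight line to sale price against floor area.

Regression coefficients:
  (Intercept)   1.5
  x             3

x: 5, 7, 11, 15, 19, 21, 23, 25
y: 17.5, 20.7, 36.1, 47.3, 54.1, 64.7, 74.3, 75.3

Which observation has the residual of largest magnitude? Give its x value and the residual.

x = 19, r = -4.4

x=5: ŷ = 1.5 + 3·5 = 16.5; r = 17.5 − 16.5 = 1
x=7: ŷ = 1.5 + 3·7 = 22.5; r = 20.7 − 22.5 = -1.8
x=11: ŷ = 1.5 + 3·11 = 34.5; r = 36.1 − 34.5 = 1.6
x=15: ŷ = 1.5 + 3·15 = 46.5; r = 47.3 − 46.5 = 0.8
x=19: ŷ = 1.5 + 3·19 = 58.5; r = 54.1 − 58.5 = -4.4
x=21: ŷ = 1.5 + 3·21 = 64.5; r = 64.7 − 64.5 = 0.2
x=23: ŷ = 1.5 + 3·23 = 70.5; r = 74.3 − 70.5 = 3.8
x=25: ŷ = 1.5 + 3·25 = 76.5; r = 75.3 − 76.5 = -1.2
Largest |r| is 4.4 at x = 19, residual -4.4.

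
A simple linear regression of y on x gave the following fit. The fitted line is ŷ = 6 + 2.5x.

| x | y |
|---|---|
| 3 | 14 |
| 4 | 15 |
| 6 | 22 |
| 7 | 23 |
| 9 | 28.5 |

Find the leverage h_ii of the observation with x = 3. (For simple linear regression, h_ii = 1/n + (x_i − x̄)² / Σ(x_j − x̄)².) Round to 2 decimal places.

x̄ = (3 + 4 + 6 + 7 + 9)/5 = 5.8
Σ(x − x̄)² = 7.84 + 3.24 + 0.04 + 1.44 + 10.24 = 22.8
h = 1/5 + (-2.8)²/22.8 = 0.2 + 0.34386 = 0.54

h = 0.54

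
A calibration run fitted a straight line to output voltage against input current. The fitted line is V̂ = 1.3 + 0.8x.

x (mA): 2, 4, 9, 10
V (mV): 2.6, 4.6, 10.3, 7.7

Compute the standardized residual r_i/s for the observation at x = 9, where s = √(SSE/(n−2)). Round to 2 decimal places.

x=2: V̂ = 1.3 + 0.8·2 = 2.9; r = 2.6 − 2.9 = -0.3
x=4: V̂ = 1.3 + 0.8·4 = 4.5; r = 4.6 − 4.5 = 0.1
x=9: V̂ = 1.3 + 0.8·9 = 8.5; r = 10.3 − 8.5 = 1.8
x=10: V̂ = 1.3 + 0.8·10 = 9.3; r = 7.7 − 9.3 = -1.6
SSE = 0.09 + 0.01 + 3.24 + 2.56 = 5.9
s = √(5.9/2) = 1.71756
r/s = 1.8 / 1.71756 = 1.05

1.05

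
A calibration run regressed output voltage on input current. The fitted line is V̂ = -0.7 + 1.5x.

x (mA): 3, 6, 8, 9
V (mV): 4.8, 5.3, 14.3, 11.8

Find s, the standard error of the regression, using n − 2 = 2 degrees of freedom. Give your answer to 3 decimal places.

s = 3.162

x=3: V̂ = -0.7 + 1.5·3 = 3.8; e = 4.8 − 3.8 = 1
x=6: V̂ = -0.7 + 1.5·6 = 8.3; e = 5.3 − 8.3 = -3
x=8: V̂ = -0.7 + 1.5·8 = 11.3; e = 14.3 − 11.3 = 3
x=9: V̂ = -0.7 + 1.5·9 = 12.8; e = 11.8 − 12.8 = -1
SSE = 1 + 9 + 9 + 1 = 20
s = √(20/2) = √10 ≈ 3.162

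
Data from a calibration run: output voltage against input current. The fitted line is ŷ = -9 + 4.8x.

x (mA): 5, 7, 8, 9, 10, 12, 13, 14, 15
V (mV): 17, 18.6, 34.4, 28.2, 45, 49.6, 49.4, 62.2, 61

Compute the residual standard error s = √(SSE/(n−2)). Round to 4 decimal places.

s = 4.9857

x=5: ŷ = -9 + 4.8·5 = 15; e = 17 − 15 = 2
x=7: ŷ = -9 + 4.8·7 = 24.6; e = 18.6 − 24.6 = -6
x=8: ŷ = -9 + 4.8·8 = 29.4; e = 34.4 − 29.4 = 5
x=9: ŷ = -9 + 4.8·9 = 34.2; e = 28.2 − 34.2 = -6
x=10: ŷ = -9 + 4.8·10 = 39; e = 45 − 39 = 6
x=12: ŷ = -9 + 4.8·12 = 48.6; e = 49.6 − 48.6 = 1
x=13: ŷ = -9 + 4.8·13 = 53.4; e = 49.4 − 53.4 = -4
x=14: ŷ = -9 + 4.8·14 = 58.2; e = 62.2 − 58.2 = 4
x=15: ŷ = -9 + 4.8·15 = 63; e = 61 − 63 = -2
SSE = 4 + 36 + 25 + 36 + 36 + 1 + 16 + 16 + 4 = 174
s = √(174/7) = √24.8571 ≈ 4.9857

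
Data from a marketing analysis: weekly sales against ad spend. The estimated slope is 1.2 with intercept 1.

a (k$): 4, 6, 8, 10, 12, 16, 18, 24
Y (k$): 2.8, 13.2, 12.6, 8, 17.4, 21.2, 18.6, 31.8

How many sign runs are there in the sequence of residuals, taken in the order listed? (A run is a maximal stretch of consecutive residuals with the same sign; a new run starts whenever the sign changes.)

a=4: ŷ = 1 + 1.2·4 = 5.8; e = 2.8 − 5.8 = -3
a=6: ŷ = 1 + 1.2·6 = 8.2; e = 13.2 − 8.2 = 5
a=8: ŷ = 1 + 1.2·8 = 10.6; e = 12.6 − 10.6 = 2
a=10: ŷ = 1 + 1.2·10 = 13; e = 8 − 13 = -5
a=12: ŷ = 1 + 1.2·12 = 15.4; e = 17.4 − 15.4 = 2
a=16: ŷ = 1 + 1.2·16 = 20.2; e = 21.2 − 20.2 = 1
a=18: ŷ = 1 + 1.2·18 = 22.6; e = 18.6 − 22.6 = -4
a=24: ŷ = 1 + 1.2·24 = 29.8; e = 31.8 − 29.8 = 2
Signs: − + + − + + − +
Runs: −×1, +×2, −×1, +×2, −×1, +×1 → 6

6 runs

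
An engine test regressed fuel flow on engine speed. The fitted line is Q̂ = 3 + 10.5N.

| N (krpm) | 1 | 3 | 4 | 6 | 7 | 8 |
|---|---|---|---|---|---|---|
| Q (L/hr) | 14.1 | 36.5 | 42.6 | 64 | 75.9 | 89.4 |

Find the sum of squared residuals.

N=1: Q̂ = 3 + 10.5·1 = 13.5; r = 14.1 − 13.5 = 0.6
N=3: Q̂ = 3 + 10.5·3 = 34.5; r = 36.5 − 34.5 = 2
N=4: Q̂ = 3 + 10.5·4 = 45; r = 42.6 − 45 = -2.4
N=6: Q̂ = 3 + 10.5·6 = 66; r = 64 − 66 = -2
N=7: Q̂ = 3 + 10.5·7 = 76.5; r = 75.9 − 76.5 = -0.6
N=8: Q̂ = 3 + 10.5·8 = 87; r = 89.4 − 87 = 2.4
SSE = 0.36 + 4 + 5.76 + 4 + 0.36 + 5.76 = 20.24

SSE = 20.24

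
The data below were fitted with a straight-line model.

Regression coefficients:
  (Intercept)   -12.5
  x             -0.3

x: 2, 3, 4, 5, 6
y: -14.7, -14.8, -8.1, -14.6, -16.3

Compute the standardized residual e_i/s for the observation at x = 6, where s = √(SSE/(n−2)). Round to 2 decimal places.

-0.55

x=2: ŷ = -12.5 − 0.3·2 = -13.1; e = -14.7 − (-13.1) = -1.6
x=3: ŷ = -12.5 − 0.3·3 = -13.4; e = -14.8 − (-13.4) = -1.4
x=4: ŷ = -12.5 − 0.3·4 = -13.7; e = -8.1 − (-13.7) = 5.6
x=5: ŷ = -12.5 − 0.3·5 = -14; e = -14.6 − (-14) = -0.6
x=6: ŷ = -12.5 − 0.3·6 = -14.3; e = -16.3 − (-14.3) = -2
SSE = 2.56 + 1.96 + 31.36 + 0.36 + 4 = 40.24
s = √(40.24/3) = 3.66242
e/s = -2 / 3.66242 = -0.55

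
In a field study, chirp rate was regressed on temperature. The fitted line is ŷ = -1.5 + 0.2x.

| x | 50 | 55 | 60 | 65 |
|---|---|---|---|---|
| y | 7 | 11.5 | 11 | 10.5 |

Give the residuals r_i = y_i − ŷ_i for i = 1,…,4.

x=50: ŷ = -1.5 + 0.2·50 = 8.5; r = 7 − 8.5 = -1.5
x=55: ŷ = -1.5 + 0.2·55 = 9.5; r = 11.5 − 9.5 = 2
x=60: ŷ = -1.5 + 0.2·60 = 10.5; r = 11 − 10.5 = 0.5
x=65: ŷ = -1.5 + 0.2·65 = 11.5; r = 10.5 − 11.5 = -1

-1.5, 2, 0.5, -1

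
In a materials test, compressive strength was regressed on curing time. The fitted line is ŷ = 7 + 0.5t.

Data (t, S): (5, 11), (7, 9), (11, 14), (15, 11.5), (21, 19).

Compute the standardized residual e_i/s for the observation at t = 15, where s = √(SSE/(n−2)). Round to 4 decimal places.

-1.2247

t=5: ŷ = 7 + 0.5·5 = 9.5; e = 11 − 9.5 = 1.5
t=7: ŷ = 7 + 0.5·7 = 10.5; e = 9 − 10.5 = -1.5
t=11: ŷ = 7 + 0.5·11 = 12.5; e = 14 − 12.5 = 1.5
t=15: ŷ = 7 + 0.5·15 = 14.5; e = 11.5 − 14.5 = -3
t=21: ŷ = 7 + 0.5·21 = 17.5; e = 19 − 17.5 = 1.5
SSE = 2.25 + 2.25 + 2.25 + 9 + 2.25 = 18
s = √(18/3) = 2.44949
e/s = -3 / 2.44949 = -1.2247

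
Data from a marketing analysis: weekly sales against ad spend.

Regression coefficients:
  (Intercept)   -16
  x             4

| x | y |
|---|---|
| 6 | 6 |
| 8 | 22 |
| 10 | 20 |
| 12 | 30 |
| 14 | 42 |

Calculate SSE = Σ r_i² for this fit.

SSE = 64

x=6: ŷ = -16 + 4·6 = 8; r = 6 − 8 = -2
x=8: ŷ = -16 + 4·8 = 16; r = 22 − 16 = 6
x=10: ŷ = -16 + 4·10 = 24; r = 20 − 24 = -4
x=12: ŷ = -16 + 4·12 = 32; r = 30 − 32 = -2
x=14: ŷ = -16 + 4·14 = 40; r = 42 − 40 = 2
SSE = 4 + 36 + 16 + 4 + 4 = 64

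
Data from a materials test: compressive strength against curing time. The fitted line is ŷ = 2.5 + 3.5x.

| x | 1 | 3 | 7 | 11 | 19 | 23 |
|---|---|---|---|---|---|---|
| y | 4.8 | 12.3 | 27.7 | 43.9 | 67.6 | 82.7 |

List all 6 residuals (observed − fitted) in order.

x=1: ŷ = 2.5 + 3.5·1 = 6; r = 4.8 − 6 = -1.2
x=3: ŷ = 2.5 + 3.5·3 = 13; r = 12.3 − 13 = -0.7
x=7: ŷ = 2.5 + 3.5·7 = 27; r = 27.7 − 27 = 0.7
x=11: ŷ = 2.5 + 3.5·11 = 41; r = 43.9 − 41 = 2.9
x=19: ŷ = 2.5 + 3.5·19 = 69; r = 67.6 − 69 = -1.4
x=23: ŷ = 2.5 + 3.5·23 = 83; r = 82.7 − 83 = -0.3

-1.2, -0.7, 0.7, 2.9, -1.4, -0.3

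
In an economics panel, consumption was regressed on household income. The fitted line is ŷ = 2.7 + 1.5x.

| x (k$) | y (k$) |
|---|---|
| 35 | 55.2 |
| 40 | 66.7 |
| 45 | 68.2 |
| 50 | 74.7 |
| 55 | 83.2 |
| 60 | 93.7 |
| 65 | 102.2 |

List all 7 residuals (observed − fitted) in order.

x=35: ŷ = 2.7 + 1.5·35 = 55.2; e = 55.2 − 55.2 = 0
x=40: ŷ = 2.7 + 1.5·40 = 62.7; e = 66.7 − 62.7 = 4
x=45: ŷ = 2.7 + 1.5·45 = 70.2; e = 68.2 − 70.2 = -2
x=50: ŷ = 2.7 + 1.5·50 = 77.7; e = 74.7 − 77.7 = -3
x=55: ŷ = 2.7 + 1.5·55 = 85.2; e = 83.2 − 85.2 = -2
x=60: ŷ = 2.7 + 1.5·60 = 92.7; e = 93.7 − 92.7 = 1
x=65: ŷ = 2.7 + 1.5·65 = 100.2; e = 102.2 − 100.2 = 2

0, 4, -2, -3, -2, 1, 2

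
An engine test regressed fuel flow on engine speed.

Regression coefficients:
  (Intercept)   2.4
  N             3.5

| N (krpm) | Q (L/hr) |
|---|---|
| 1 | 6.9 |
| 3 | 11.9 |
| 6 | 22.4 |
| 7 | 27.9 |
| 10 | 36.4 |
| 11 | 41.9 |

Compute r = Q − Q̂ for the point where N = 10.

Q̂ = 2.4 + 3.5·10 = 37.4
r = 36.4 − 37.4 = -1

r = -1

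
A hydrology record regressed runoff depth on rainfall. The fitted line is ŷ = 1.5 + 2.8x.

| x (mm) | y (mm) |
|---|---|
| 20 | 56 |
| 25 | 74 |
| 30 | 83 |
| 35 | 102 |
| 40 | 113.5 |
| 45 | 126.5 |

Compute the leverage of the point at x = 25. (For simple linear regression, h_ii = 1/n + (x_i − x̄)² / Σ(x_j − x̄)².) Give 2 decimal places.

x̄ = (20 + 25 + 30 + 35 + 40 + 45)/6 = 32.5
Σ(x − x̄)² = 156.25 + 56.25 + 6.25 + 6.25 + 56.25 + 156.25 = 437.5
h = 1/6 + (-7.5)²/437.5 = 0.166667 + 0.128571 = 0.30

h = 0.30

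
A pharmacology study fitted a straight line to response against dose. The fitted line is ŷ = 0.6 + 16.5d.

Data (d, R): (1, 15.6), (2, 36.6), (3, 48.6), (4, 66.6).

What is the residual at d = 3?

ŷ = 0.6 + 16.5·3 = 50.1
e = 48.6 − 50.1 = -1.5

e = -1.5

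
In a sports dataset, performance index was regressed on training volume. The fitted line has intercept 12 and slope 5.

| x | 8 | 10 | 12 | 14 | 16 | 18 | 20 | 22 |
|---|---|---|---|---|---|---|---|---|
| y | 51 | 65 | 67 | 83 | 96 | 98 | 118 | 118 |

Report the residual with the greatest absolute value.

e = 6

x=8: ŷ = 12 + 5·8 = 52; e = 51 − 52 = -1
x=10: ŷ = 12 + 5·10 = 62; e = 65 − 62 = 3
x=12: ŷ = 12 + 5·12 = 72; e = 67 − 72 = -5
x=14: ŷ = 12 + 5·14 = 82; e = 83 − 82 = 1
x=16: ŷ = 12 + 5·16 = 92; e = 96 − 92 = 4
x=18: ŷ = 12 + 5·18 = 102; e = 98 − 102 = -4
x=20: ŷ = 12 + 5·20 = 112; e = 118 − 112 = 6
x=22: ŷ = 12 + 5·22 = 122; e = 118 − 122 = -4
Largest |e| is 6 at x = 20, residual 6.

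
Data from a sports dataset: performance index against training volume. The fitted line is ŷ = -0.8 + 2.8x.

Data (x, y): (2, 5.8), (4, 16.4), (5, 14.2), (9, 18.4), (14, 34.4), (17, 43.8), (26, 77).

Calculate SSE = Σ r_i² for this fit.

SSE = 124

x=2: ŷ = -0.8 + 2.8·2 = 4.8; r = 5.8 − 4.8 = 1
x=4: ŷ = -0.8 + 2.8·4 = 10.4; r = 16.4 − 10.4 = 6
x=5: ŷ = -0.8 + 2.8·5 = 13.2; r = 14.2 − 13.2 = 1
x=9: ŷ = -0.8 + 2.8·9 = 24.4; r = 18.4 − 24.4 = -6
x=14: ŷ = -0.8 + 2.8·14 = 38.4; r = 34.4 − 38.4 = -4
x=17: ŷ = -0.8 + 2.8·17 = 46.8; r = 43.8 − 46.8 = -3
x=26: ŷ = -0.8 + 2.8·26 = 72; r = 77 − 72 = 5
SSE = 1 + 36 + 1 + 36 + 16 + 9 + 25 = 124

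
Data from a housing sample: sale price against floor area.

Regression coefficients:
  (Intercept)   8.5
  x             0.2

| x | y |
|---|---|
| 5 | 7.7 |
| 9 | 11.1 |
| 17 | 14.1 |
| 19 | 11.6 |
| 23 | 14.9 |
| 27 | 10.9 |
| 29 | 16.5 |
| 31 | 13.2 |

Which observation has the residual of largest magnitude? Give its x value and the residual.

x=5: ŷ = 8.5 + 0.2·5 = 9.5; r = 7.7 − 9.5 = -1.8
x=9: ŷ = 8.5 + 0.2·9 = 10.3; r = 11.1 − 10.3 = 0.8
x=17: ŷ = 8.5 + 0.2·17 = 11.9; r = 14.1 − 11.9 = 2.2
x=19: ŷ = 8.5 + 0.2·19 = 12.3; r = 11.6 − 12.3 = -0.7
x=23: ŷ = 8.5 + 0.2·23 = 13.1; r = 14.9 − 13.1 = 1.8
x=27: ŷ = 8.5 + 0.2·27 = 13.9; r = 10.9 − 13.9 = -3
x=29: ŷ = 8.5 + 0.2·29 = 14.3; r = 16.5 − 14.3 = 2.2
x=31: ŷ = 8.5 + 0.2·31 = 14.7; r = 13.2 − 14.7 = -1.5
Largest |r| is 3 at x = 27, residual -3.

x = 27, r = -3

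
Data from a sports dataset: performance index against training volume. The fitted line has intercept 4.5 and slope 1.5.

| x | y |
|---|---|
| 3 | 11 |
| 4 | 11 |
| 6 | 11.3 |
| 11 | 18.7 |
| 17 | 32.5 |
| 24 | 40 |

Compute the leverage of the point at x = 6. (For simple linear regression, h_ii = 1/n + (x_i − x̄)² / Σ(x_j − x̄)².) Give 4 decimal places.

x̄ = (3 + 4 + 6 + 11 + 17 + 24)/6 = 10.8333
Σ(x − x̄)² = 61.3611 + 46.6944 + 23.3611 + 0.0277778 + 38.0278 + 173.361 = 342.833
h = 1/6 + (-4.83333)²/342.833 = 0.166667 + 0.0681413 = 0.2348

h = 0.2348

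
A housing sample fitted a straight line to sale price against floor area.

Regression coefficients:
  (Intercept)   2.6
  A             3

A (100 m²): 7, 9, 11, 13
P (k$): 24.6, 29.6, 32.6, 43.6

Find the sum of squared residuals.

A=7: P̂ = 2.6 + 3·7 = 23.6; e = 24.6 − 23.6 = 1
A=9: P̂ = 2.6 + 3·9 = 29.6; e = 29.6 − 29.6 = 0
A=11: P̂ = 2.6 + 3·11 = 35.6; e = 32.6 − 35.6 = -3
A=13: P̂ = 2.6 + 3·13 = 41.6; e = 43.6 − 41.6 = 2
SSE = 1 + 0 + 9 + 4 = 14

SSE = 14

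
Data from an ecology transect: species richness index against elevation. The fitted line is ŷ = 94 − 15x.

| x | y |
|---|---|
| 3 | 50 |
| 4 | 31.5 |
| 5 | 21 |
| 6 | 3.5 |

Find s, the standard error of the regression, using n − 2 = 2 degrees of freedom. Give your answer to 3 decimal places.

x=3: ŷ = 94 − 15·3 = 49; e = 50 − 49 = 1
x=4: ŷ = 94 − 15·4 = 34; e = 31.5 − 34 = -2.5
x=5: ŷ = 94 − 15·5 = 19; e = 21 − 19 = 2
x=6: ŷ = 94 − 15·6 = 4; e = 3.5 − 4 = -0.5
SSE = 1 + 6.25 + 4 + 0.25 = 11.5
s = √(11.5/2) = √5.75 ≈ 2.398

s = 2.398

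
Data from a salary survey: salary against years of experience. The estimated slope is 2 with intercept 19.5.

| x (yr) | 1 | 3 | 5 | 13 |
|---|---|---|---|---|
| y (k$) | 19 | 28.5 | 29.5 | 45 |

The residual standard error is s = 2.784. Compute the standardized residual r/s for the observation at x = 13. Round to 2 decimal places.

-0.18

ŷ = 19.5 + 2·13 = 45.5
r = 45 − 45.5 = -0.5
r/s = -0.5 / 2.784 = -0.18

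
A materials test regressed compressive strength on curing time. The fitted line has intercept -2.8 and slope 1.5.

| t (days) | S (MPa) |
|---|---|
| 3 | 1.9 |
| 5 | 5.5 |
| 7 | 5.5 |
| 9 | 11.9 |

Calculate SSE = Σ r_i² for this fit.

t=3: Ŝ = -2.8 + 1.5·3 = 1.7; r = 1.9 − 1.7 = 0.2
t=5: Ŝ = -2.8 + 1.5·5 = 4.7; r = 5.5 − 4.7 = 0.8
t=7: Ŝ = -2.8 + 1.5·7 = 7.7; r = 5.5 − 7.7 = -2.2
t=9: Ŝ = -2.8 + 1.5·9 = 10.7; r = 11.9 − 10.7 = 1.2
SSE = 0.04 + 0.64 + 4.84 + 1.44 = 6.96

SSE = 6.96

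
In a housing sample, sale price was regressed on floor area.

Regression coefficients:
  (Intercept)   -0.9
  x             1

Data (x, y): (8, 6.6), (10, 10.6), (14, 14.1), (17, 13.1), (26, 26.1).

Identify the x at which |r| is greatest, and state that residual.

x = 17, r = -3

x=8: ŷ = -0.9 + 8 = 7.1; r = 6.6 − 7.1 = -0.5
x=10: ŷ = -0.9 + 10 = 9.1; r = 10.6 − 9.1 = 1.5
x=14: ŷ = -0.9 + 14 = 13.1; r = 14.1 − 13.1 = 1
x=17: ŷ = -0.9 + 17 = 16.1; r = 13.1 − 16.1 = -3
x=26: ŷ = -0.9 + 26 = 25.1; r = 26.1 − 25.1 = 1
Largest |r| is 3 at x = 17, residual -3.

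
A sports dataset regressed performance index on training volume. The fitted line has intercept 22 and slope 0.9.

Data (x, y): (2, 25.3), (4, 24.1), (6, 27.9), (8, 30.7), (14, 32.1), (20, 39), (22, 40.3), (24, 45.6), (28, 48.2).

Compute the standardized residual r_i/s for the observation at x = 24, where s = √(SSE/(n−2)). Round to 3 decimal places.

1.141

x=2: ŷ = 22 + 0.9·2 = 23.8; r = 25.3 − 23.8 = 1.5
x=4: ŷ = 22 + 0.9·4 = 25.6; r = 24.1 − 25.6 = -1.5
x=6: ŷ = 22 + 0.9·6 = 27.4; r = 27.9 − 27.4 = 0.5
x=8: ŷ = 22 + 0.9·8 = 29.2; r = 30.7 − 29.2 = 1.5
x=14: ŷ = 22 + 0.9·14 = 34.6; r = 32.1 − 34.6 = -2.5
x=20: ŷ = 22 + 0.9·20 = 40; r = 39 − 40 = -1
x=22: ŷ = 22 + 0.9·22 = 41.8; r = 40.3 − 41.8 = -1.5
x=24: ŷ = 22 + 0.9·24 = 43.6; r = 45.6 − 43.6 = 2
x=28: ŷ = 22 + 0.9·28 = 47.2; r = 48.2 − 47.2 = 1
SSE = 2.25 + 2.25 + 0.25 + 2.25 + 6.25 + 1 + 2.25 + 4 + 1 = 21.5
s = √(21.5/7) = 1.75255
r/s = 2 / 1.75255 = 1.141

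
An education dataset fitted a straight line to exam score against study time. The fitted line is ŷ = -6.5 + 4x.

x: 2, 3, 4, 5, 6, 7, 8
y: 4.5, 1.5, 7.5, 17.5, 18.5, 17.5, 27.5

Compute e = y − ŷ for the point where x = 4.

e = -2

ŷ = -6.5 + 4·4 = 9.5
e = 7.5 − 9.5 = -2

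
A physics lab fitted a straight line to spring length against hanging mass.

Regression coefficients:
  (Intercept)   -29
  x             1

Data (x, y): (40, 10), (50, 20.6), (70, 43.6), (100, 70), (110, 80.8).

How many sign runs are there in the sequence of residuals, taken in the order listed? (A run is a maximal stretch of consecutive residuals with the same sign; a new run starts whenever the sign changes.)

3 runs

x=40: ŷ = -29 + 40 = 11; e = 10 − 11 = -1
x=50: ŷ = -29 + 50 = 21; e = 20.6 − 21 = -0.4
x=70: ŷ = -29 + 70 = 41; e = 43.6 − 41 = 2.6
x=100: ŷ = -29 + 100 = 71; e = 70 − 71 = -1
x=110: ŷ = -29 + 110 = 81; e = 80.8 − 81 = -0.2
Signs: − − + − −
Runs: −×2, +×1, −×2 → 3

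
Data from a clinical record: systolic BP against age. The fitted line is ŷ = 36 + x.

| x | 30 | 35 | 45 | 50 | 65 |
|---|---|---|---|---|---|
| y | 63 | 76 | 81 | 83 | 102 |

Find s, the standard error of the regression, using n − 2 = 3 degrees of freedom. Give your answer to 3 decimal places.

x=30: ŷ = 36 + 30 = 66; e = 63 − 66 = -3
x=35: ŷ = 36 + 35 = 71; e = 76 − 71 = 5
x=45: ŷ = 36 + 45 = 81; e = 81 − 81 = 0
x=50: ŷ = 36 + 50 = 86; e = 83 − 86 = -3
x=65: ŷ = 36 + 65 = 101; e = 102 − 101 = 1
SSE = 9 + 25 + 0 + 9 + 1 = 44
s = √(44/3) = √14.6667 ≈ 3.830

s = 3.830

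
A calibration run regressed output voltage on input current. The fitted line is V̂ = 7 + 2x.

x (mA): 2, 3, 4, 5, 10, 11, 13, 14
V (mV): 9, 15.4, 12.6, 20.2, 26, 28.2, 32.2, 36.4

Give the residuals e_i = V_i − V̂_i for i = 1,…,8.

-2, 2.4, -2.4, 3.2, -1, -0.8, -0.8, 1.4

x=2: V̂ = 7 + 2·2 = 11; e = 9 − 11 = -2
x=3: V̂ = 7 + 2·3 = 13; e = 15.4 − 13 = 2.4
x=4: V̂ = 7 + 2·4 = 15; e = 12.6 − 15 = -2.4
x=5: V̂ = 7 + 2·5 = 17; e = 20.2 − 17 = 3.2
x=10: V̂ = 7 + 2·10 = 27; e = 26 − 27 = -1
x=11: V̂ = 7 + 2·11 = 29; e = 28.2 − 29 = -0.8
x=13: V̂ = 7 + 2·13 = 33; e = 32.2 − 33 = -0.8
x=14: V̂ = 7 + 2·14 = 35; e = 36.4 − 35 = 1.4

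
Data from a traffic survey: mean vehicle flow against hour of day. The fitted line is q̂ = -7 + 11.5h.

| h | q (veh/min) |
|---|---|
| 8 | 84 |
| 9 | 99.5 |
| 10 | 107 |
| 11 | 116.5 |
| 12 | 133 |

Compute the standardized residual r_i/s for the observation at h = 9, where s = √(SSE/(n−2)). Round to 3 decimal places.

h=8: q̂ = -7 + 11.5·8 = 85; r = 84 − 85 = -1
h=9: q̂ = -7 + 11.5·9 = 96.5; r = 99.5 − 96.5 = 3
h=10: q̂ = -7 + 11.5·10 = 108; r = 107 − 108 = -1
h=11: q̂ = -7 + 11.5·11 = 119.5; r = 116.5 − 119.5 = -3
h=12: q̂ = -7 + 11.5·12 = 131; r = 133 − 131 = 2
SSE = 1 + 9 + 1 + 9 + 4 = 24
s = √(24/3) = 2.82843
r/s = 3 / 2.82843 = 1.061

1.061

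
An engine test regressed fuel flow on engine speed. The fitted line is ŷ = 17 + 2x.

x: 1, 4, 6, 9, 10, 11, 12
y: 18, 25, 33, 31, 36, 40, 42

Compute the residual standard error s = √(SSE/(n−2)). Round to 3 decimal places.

x=1: ŷ = 17 + 2·1 = 19; e = 18 − 19 = -1
x=4: ŷ = 17 + 2·4 = 25; e = 25 − 25 = 0
x=6: ŷ = 17 + 2·6 = 29; e = 33 − 29 = 4
x=9: ŷ = 17 + 2·9 = 35; e = 31 − 35 = -4
x=10: ŷ = 17 + 2·10 = 37; e = 36 − 37 = -1
x=11: ŷ = 17 + 2·11 = 39; e = 40 − 39 = 1
x=12: ŷ = 17 + 2·12 = 41; e = 42 − 41 = 1
SSE = 1 + 0 + 16 + 16 + 1 + 1 + 1 = 36
s = √(36/5) = √7.2 ≈ 2.683

s = 2.683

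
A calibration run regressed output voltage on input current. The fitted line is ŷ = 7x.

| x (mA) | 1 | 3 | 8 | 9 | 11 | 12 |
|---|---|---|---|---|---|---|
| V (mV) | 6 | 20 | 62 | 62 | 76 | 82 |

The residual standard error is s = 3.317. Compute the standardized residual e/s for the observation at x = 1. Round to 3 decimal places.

ŷ = 7·1 = 7
e = 6 − 7 = -1
e/s = -1 / 3.317 = -0.301

-0.301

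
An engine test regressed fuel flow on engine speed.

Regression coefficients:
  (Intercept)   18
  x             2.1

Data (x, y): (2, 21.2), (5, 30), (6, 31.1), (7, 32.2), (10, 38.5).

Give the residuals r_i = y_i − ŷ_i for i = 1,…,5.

x=2: ŷ = 18 + 2.1·2 = 22.2; r = 21.2 − 22.2 = -1
x=5: ŷ = 18 + 2.1·5 = 28.5; r = 30 − 28.5 = 1.5
x=6: ŷ = 18 + 2.1·6 = 30.6; r = 31.1 − 30.6 = 0.5
x=7: ŷ = 18 + 2.1·7 = 32.7; r = 32.2 − 32.7 = -0.5
x=10: ŷ = 18 + 2.1·10 = 39; r = 38.5 − 39 = -0.5

-1, 1.5, 0.5, -0.5, -0.5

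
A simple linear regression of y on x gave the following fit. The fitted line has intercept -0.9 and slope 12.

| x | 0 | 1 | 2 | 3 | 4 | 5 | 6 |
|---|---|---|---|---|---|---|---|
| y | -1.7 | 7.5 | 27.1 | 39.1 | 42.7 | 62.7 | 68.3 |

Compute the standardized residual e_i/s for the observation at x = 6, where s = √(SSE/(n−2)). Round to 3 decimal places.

-0.676

x=0: ŷ = -0.9 + 12·0 = -0.9; e = -1.7 − (-0.9) = -0.8
x=1: ŷ = -0.9 + 12·1 = 11.1; e = 7.5 − 11.1 = -3.6
x=2: ŷ = -0.9 + 12·2 = 23.1; e = 27.1 − 23.1 = 4
x=3: ŷ = -0.9 + 12·3 = 35.1; e = 39.1 − 35.1 = 4
x=4: ŷ = -0.9 + 12·4 = 47.1; e = 42.7 − 47.1 = -4.4
x=5: ŷ = -0.9 + 12·5 = 59.1; e = 62.7 − 59.1 = 3.6
x=6: ŷ = -0.9 + 12·6 = 71.1; e = 68.3 − 71.1 = -2.8
SSE = 0.64 + 12.96 + 16 + 16 + 19.36 + 12.96 + 7.84 = 85.76
s = √(85.76/5) = 4.1415
e/s = -2.8 / 4.1415 = -0.676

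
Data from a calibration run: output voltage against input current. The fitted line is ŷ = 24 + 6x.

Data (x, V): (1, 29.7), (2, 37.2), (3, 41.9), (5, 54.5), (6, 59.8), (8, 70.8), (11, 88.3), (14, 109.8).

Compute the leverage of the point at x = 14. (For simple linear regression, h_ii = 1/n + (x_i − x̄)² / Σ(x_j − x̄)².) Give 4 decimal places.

x̄ = (1 + 2 + 3 + 5 + 6 + 8 + 11 + 14)/8 = 6.25
Σ(x − x̄)² = 27.5625 + 18.0625 + 10.5625 + 1.5625 + 0.0625 + 3.0625 + 22.5625 + 60.0625 = 143.5
h = 1/8 + (7.75)²/143.5 = 0.125 + 0.418554 = 0.5436

h = 0.5436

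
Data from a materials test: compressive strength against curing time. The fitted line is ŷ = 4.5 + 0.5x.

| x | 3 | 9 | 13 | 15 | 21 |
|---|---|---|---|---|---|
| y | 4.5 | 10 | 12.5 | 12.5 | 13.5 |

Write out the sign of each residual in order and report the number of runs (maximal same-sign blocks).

3 runs

x=3: ŷ = 4.5 + 0.5·3 = 6; e = 4.5 − 6 = -1.5
x=9: ŷ = 4.5 + 0.5·9 = 9; e = 10 − 9 = 1
x=13: ŷ = 4.5 + 0.5·13 = 11; e = 12.5 − 11 = 1.5
x=15: ŷ = 4.5 + 0.5·15 = 12; e = 12.5 − 12 = 0.5
x=21: ŷ = 4.5 + 0.5·21 = 15; e = 13.5 − 15 = -1.5
Signs: − + + + −
Runs: −×1, +×3, −×1 → 3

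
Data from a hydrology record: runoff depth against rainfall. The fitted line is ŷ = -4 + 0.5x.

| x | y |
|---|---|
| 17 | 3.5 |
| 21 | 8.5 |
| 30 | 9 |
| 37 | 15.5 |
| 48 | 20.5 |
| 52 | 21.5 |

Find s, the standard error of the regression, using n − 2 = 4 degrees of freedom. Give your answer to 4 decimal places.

x=17: ŷ = -4 + 0.5·17 = 4.5; r = 3.5 − 4.5 = -1
x=21: ŷ = -4 + 0.5·21 = 6.5; r = 8.5 − 6.5 = 2
x=30: ŷ = -4 + 0.5·30 = 11; r = 9 − 11 = -2
x=37: ŷ = -4 + 0.5·37 = 14.5; r = 15.5 − 14.5 = 1
x=48: ŷ = -4 + 0.5·48 = 20; r = 20.5 − 20 = 0.5
x=52: ŷ = -4 + 0.5·52 = 22; r = 21.5 − 22 = -0.5
SSE = 1 + 4 + 4 + 1 + 0.25 + 0.25 = 10.5
s = √(10.5/4) = √2.625 ≈ 1.6202

s = 1.6202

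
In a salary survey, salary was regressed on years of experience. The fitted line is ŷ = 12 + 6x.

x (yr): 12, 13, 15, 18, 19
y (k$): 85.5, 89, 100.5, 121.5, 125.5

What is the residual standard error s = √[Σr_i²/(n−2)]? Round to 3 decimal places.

x=12: ŷ = 12 + 6·12 = 84; r = 85.5 − 84 = 1.5
x=13: ŷ = 12 + 6·13 = 90; r = 89 − 90 = -1
x=15: ŷ = 12 + 6·15 = 102; r = 100.5 − 102 = -1.5
x=18: ŷ = 12 + 6·18 = 120; r = 121.5 − 120 = 1.5
x=19: ŷ = 12 + 6·19 = 126; r = 125.5 − 126 = -0.5
SSE = 2.25 + 1 + 2.25 + 2.25 + 0.25 = 8
s = √(8/3) = √2.66667 ≈ 1.633

s = 1.633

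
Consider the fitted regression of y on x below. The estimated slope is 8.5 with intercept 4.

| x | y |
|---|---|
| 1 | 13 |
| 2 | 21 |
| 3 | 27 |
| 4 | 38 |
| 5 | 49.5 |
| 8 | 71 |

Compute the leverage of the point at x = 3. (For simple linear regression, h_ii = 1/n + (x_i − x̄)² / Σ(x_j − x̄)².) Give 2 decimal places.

h = 0.19

x̄ = (1 + 2 + 3 + 4 + 5 + 8)/6 = 3.83333
Σ(x − x̄)² = 8.02778 + 3.36111 + 0.694444 + 0.0277778 + 1.36111 + 17.3611 = 30.8333
h = 1/6 + (-0.833333)²/30.8333 = 0.166667 + 0.0225225 = 0.19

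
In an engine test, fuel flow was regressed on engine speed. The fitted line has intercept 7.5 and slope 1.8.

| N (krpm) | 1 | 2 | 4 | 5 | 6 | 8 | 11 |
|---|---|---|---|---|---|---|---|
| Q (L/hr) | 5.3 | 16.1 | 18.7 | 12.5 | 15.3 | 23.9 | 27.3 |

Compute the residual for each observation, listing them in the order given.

-4, 5, 4, -4, -3, 2, 0

N=1: Q̂ = 7.5 + 1.8·1 = 9.3; e = 5.3 − 9.3 = -4
N=2: Q̂ = 7.5 + 1.8·2 = 11.1; e = 16.1 − 11.1 = 5
N=4: Q̂ = 7.5 + 1.8·4 = 14.7; e = 18.7 − 14.7 = 4
N=5: Q̂ = 7.5 + 1.8·5 = 16.5; e = 12.5 − 16.5 = -4
N=6: Q̂ = 7.5 + 1.8·6 = 18.3; e = 15.3 − 18.3 = -3
N=8: Q̂ = 7.5 + 1.8·8 = 21.9; e = 23.9 − 21.9 = 2
N=11: Q̂ = 7.5 + 1.8·11 = 27.3; e = 27.3 − 27.3 = 0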